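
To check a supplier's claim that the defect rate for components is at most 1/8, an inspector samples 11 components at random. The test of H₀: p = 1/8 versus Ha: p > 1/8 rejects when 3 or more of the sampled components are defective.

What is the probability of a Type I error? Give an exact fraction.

1285931725/8589934592

The significance level is the probability, assuming p = 1/8, of seeing 3 or more defectives in 11 draws.
α = 1 − P(S ≤ 2) = 1 − 7304002867/8589934592 = 1285931725/8589934592.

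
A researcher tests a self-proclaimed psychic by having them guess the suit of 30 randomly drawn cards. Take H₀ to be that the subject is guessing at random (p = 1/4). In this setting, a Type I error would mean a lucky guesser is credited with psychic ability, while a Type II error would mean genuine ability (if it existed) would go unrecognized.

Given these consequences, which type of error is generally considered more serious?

The Type I consequence (a lucky guesser is credited with psychic ability) is more severe than the Type II consequence (genuine ability (if it existed) would go unrecognized).

Type I error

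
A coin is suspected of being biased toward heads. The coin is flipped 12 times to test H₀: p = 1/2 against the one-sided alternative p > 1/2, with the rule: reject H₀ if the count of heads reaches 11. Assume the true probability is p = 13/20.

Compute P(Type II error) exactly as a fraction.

3922160441778411/4096000000000000

Under the alternative p = 13/20, K ~ Binomial(12, 13/20); β is the probability the test does not reject, P(K < 11).
Adding the binomial probabilities P(K=0)+…+P(K=10) at p = 13/20 gives 3922160441778411/4096000000000000.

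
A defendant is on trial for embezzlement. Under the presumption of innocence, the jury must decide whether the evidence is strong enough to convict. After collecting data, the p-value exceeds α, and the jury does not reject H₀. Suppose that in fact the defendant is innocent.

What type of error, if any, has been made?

No error (correct decision).

The conventional null hypothesis here is that the defendant is innocent.
The test retained a true H₀ — the decision matches the true state.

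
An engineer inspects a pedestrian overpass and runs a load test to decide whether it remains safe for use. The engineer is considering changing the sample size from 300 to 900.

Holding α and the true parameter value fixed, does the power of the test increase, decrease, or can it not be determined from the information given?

A larger sample reduces the standard error, pulling the sampling distribution under Ha further from the non-rejection region.
Since power = 1 − β and β decreases, power increases.

It increases.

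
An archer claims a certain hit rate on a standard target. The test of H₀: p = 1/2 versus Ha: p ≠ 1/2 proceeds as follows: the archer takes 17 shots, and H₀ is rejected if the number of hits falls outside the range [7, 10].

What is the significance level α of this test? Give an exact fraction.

Under H₀, S ~ Binomial(17, 1/2); α is the probability of landing in either tail, P(S ≤ 6) + P(S ≥ 11).
Each tail has probability (1 + 17 + 136 + 680 + 2380 + 6188 + 12376)/131072; doubling gives α = 43556/131072 = 10889/32768.

10889/32768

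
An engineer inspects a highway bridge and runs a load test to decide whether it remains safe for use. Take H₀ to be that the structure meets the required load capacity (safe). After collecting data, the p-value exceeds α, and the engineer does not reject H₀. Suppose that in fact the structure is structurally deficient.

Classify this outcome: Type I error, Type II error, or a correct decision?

H₀ was not rejected, but H₀ is actually false.
Failing to reject a false null hypothesis is a Type II error (false negative).

Type II error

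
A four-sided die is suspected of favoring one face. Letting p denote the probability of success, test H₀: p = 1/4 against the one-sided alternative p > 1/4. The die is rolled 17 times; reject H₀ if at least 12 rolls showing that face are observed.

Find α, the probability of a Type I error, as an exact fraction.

The Type I error probability is α = P(X ≥ 12) computed under H₀, where X ~ Binomial(17, 1/4).
P(X ≥ 12) = Σ_{j=12}^{17} C(17,j)·(1/4)^j·(3/4)^{17-j} = 429025/4294967296.

429025/4294967296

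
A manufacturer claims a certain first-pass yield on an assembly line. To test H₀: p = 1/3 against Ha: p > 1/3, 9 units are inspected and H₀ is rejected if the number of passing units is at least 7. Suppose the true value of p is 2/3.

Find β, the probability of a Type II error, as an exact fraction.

β = P(fail to reject H₀ | Ha true) = P(S ≤ 6 | p = 2/3), S ~ Binomial(9, 2/3).
Adding the binomial probabilities P(S=0)+…+P(S=6) at p = 2/3 gives 12259/19683.

12259/19683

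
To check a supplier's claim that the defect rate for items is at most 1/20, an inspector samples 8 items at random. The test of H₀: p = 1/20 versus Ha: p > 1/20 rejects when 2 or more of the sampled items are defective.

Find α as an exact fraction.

The significance level is the probability, assuming p = 1/20, of seeing 2 or more defectives in 8 draws.
α = 1 − P(Y ≤ 1) = 1 − 24134536953/25600000000 = 1465463047/25600000000.

1465463047/25600000000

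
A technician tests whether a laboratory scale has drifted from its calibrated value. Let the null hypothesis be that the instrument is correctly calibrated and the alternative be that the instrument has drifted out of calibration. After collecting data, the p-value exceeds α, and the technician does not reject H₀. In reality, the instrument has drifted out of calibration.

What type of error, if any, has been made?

Type II error

H₀ was not rejected, but H₀ is actually false.
Failing to reject a false null hypothesis is a Type II error (false negative).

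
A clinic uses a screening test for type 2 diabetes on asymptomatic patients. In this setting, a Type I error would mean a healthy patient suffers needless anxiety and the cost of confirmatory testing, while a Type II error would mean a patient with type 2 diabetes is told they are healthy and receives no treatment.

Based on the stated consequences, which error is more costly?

Type II error

The Type II consequence (a patient with type 2 diabetes is told they are healthy and receives no treatment) is more severe than the Type I consequence (a healthy patient suffers needless anxiety and the cost of confirmatory testing).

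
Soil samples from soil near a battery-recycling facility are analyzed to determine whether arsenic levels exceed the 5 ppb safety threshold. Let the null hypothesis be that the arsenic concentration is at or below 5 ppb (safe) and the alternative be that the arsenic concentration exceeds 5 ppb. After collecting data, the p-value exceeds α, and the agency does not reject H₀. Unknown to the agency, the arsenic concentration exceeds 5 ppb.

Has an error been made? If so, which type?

Type II error

H₀ was not rejected, but H₀ is actually false.
Failing to reject a false null hypothesis is a Type II error (false negative).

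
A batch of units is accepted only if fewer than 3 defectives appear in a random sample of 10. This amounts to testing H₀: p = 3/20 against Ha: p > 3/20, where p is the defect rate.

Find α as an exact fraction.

Under H₀, S ~ Binomial(10, 3/20); the Type I error rate is P(S ≥ 3).
α = 1 − P(S ≤ 2) = 1 − 2099702989741/2560000000000 = 460297010259/2560000000000.

460297010259/2560000000000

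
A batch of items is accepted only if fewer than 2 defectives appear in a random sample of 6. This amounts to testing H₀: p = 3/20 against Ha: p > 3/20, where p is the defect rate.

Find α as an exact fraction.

2861001/12800000

α = P(reject H₀ | H₀ true) = P(K ≥ 2 | p = 3/20), K ~ Binomial(6, 3/20).
Via the complement, α = 1 − Σ_{j=0}^{1} C(6,j)(3/20)^j(17/20)^{6-j} = 2861001/12800000.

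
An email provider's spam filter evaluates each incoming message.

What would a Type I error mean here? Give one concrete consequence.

With the conventional null hypothesis that the message is legitimate (not spam):
A Type I error is rejecting H₀ when H₀ is true.
Here that means sending the message to the spam folder when actually the message is legitimate (not spam).

A Type I error would mean concluding that the message is spam when in fact the message is legitimate (not spam). Consequence: a legitimate email — possibly an important one — is hidden in the spam folder.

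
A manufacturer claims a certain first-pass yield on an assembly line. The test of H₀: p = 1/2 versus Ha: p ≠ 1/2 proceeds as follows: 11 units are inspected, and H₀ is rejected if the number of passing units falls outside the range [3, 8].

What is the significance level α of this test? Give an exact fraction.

Under H₀, S ~ Binomial(11, 1/2); α is the probability of landing in either tail, P(S ≤ 2) + P(S ≥ 9).
The two tails are symmetric, so α = 2·(1 + 11 + 55)/2^11 = 134/2048 = 67/1024.

67/1024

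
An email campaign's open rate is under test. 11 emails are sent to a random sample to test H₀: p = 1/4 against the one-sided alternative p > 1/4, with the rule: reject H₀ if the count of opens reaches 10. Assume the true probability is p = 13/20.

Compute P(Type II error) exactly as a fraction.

Under the alternative p = 13/20, K ~ Binomial(11, 13/20); β is the probability the test does not reject, P(K < 10).
Adding the binomial probabilities P(K=0)+…+P(K=9) at p = 13/20 gives 19239273573359/20480000000000.

19239273573359/20480000000000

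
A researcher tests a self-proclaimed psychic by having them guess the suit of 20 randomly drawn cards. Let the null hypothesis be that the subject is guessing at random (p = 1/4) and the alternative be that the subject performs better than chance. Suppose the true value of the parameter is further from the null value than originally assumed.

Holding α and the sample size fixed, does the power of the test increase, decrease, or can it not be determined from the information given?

It increases.

The further the true parameter sits from the null value, the more of the Ha sampling distribution falls in the rejection region.
Since power = 1 − β and β decreases, power increases.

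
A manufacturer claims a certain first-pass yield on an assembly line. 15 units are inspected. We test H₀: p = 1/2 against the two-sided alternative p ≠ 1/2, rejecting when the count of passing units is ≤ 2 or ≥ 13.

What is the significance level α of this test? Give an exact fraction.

121/16384

The significance level is the null-hypothesis probability of the rejection region {≤2} ∪ {≥13}.
By symmetry, α = 2·P(Y ≤ 2) = 2·(1 + 15 + 105)/32768 = 242/32768 = 121/16384.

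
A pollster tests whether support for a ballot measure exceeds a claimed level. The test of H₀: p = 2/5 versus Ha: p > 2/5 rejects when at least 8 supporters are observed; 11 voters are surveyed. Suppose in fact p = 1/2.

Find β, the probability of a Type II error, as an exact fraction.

227/256

Under the alternative p = 1/2, S ~ Binomial(11, 1/2); β is the probability the test does not reject, P(S < 8).
Adding the binomial probabilities P(S=0)+…+P(S=7) at p = 1/2 gives 227/256.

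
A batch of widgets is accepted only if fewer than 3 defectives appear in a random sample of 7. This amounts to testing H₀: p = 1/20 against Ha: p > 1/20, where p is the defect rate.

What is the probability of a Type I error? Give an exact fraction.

α = P(reject H₀ | H₀ true) = P(K ≥ 3 | p = 1/20), K ~ Binomial(7, 1/20).
Computing the lower-tail complement: 1 − 255038197/256000000 = 961803/256000000.

961803/256000000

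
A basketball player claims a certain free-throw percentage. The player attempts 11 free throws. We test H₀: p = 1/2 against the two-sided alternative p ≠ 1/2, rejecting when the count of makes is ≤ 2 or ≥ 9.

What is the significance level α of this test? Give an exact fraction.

The significance level is the null-hypothesis probability of the rejection region {≤2} ∪ {≥9}.
The two tails are symmetric, so α = 2·(1 + 11 + 55)/2^11 = 134/2048 = 67/1024.

67/1024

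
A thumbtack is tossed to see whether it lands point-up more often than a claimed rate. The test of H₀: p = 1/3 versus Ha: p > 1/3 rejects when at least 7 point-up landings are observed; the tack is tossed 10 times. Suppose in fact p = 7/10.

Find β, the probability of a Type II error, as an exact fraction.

218993301/625000000

A Type II error is failing to reject when Ha holds: with p = 7/10, β = P(S ≤ 6).
Summing C(10,j)·(7/10)^j·(3/10)^{10-j} for j = 0..6 gives 218993301/625000000.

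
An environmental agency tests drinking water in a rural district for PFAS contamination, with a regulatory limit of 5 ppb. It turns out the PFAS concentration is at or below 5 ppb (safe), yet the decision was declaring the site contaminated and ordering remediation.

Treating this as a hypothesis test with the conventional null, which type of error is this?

Type I error

The null hypothesis here is that the PFAS concentration is at or below 5 ppb (safe).
'Declaring the site contaminated and ordering remediation' corresponds to rejecting H₀.
H₀ was rejected but H₀ is true — a Type I error (false positive).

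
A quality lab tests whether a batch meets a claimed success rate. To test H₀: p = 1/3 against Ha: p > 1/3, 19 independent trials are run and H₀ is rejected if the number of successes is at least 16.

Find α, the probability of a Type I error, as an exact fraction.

The Type I error probability is α = P(K ≥ 16) computed under H₀, where K ~ Binomial(19, 1/3).
Summing C(19,j)(1/3)^j(2/3)^{19−j} for j = 16,…,19 gives 2825/387420489.

2825/387420489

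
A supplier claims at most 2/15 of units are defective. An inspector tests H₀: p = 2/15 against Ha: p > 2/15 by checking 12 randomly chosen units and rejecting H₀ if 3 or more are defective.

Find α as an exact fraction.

Under H₀, K ~ Binomial(12, 2/15); the Type I error rate is P(K ≥ 3).
Via the complement, α = 1 − Σ_{j=0}^{2} C(12,j)(2/15)^j(13/15)^{12-j} = 5408352292624/25949267578125.

5408352292624/25949267578125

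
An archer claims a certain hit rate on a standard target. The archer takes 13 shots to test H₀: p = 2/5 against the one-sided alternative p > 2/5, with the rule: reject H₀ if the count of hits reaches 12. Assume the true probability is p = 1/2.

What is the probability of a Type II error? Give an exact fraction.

4089/4096

A Type II error is failing to reject when Ha holds: with p = 1/2, β = P(Y ≤ 11).
Adding the binomial probabilities P(Y=0)+…+P(Y=11) at p = 1/2 gives 4089/4096.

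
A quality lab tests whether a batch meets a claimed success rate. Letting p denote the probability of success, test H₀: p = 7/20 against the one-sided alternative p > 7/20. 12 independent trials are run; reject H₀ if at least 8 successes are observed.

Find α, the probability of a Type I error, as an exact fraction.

α = P(reject H₀ | H₀ true) = P(X ≥ 8 | p = 7/20), with X ~ Binomial(12, 7/20).
Summing C(12,j)(7/20)^j(13/20)^{12−j} for j = 8,…,12 gives 10447854386753/409600000000000.

10447854386753/409600000000000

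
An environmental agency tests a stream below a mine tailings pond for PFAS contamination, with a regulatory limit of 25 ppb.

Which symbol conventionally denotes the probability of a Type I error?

P(Type I error) = P(reject H₀ | H₀ true) = α, the significance level.

α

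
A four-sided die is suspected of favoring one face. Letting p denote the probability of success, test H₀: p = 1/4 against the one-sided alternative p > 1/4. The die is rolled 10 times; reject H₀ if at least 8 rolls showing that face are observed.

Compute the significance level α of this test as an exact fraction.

109/262144

α = P(reject H₀ | H₀ true) = P(K ≥ 8 | p = 1/4), with K ~ Binomial(10, 1/4).
Summing C(10,j)(1/4)^j(3/4)^{10−j} for j = 8,…,10 gives 109/262144.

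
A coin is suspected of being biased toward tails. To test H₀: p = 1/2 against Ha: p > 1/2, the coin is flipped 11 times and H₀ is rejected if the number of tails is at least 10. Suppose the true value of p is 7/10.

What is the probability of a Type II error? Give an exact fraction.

2217524751/2500000000

A Type II error is failing to reject when Ha holds: with p = 7/10, β = P(X ≤ 9).
Equivalently, β = 1 − P(X ≥ 10) = 2217524751/2500000000.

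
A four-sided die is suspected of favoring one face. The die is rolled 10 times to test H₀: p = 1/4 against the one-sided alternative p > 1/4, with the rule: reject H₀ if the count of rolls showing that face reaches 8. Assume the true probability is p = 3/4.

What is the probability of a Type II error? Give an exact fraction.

Under the alternative p = 3/4, Y ~ Binomial(10, 3/4); β is the probability the test does not reject, P(Y < 8).
Equivalently, β = 1 − P(Y ≥ 8) = 124363/262144.

124363/262144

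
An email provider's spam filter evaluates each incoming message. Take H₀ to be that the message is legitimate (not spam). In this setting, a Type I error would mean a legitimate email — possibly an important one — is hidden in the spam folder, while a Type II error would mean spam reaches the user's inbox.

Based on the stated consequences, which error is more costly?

The Type I consequence (a legitimate email — possibly an important one — is hidden in the spam folder) is more severe than the Type II consequence (spam reaches the user's inbox).

Type I error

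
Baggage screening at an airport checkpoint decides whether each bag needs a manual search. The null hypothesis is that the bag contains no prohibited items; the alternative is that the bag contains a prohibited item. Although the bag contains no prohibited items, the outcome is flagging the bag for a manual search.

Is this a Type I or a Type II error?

Type I error

'Flagging the bag for a manual search' corresponds to rejecting H₀.
H₀ was rejected but H₀ is true — a Type I error (false positive).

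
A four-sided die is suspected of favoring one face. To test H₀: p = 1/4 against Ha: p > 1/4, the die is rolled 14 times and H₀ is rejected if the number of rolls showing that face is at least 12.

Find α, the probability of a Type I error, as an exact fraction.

431/134217728

Under H₀, X ~ Binomial(14, 1/4), and α = P(X ≥ 12).
P(X ≥ 12) = Σ_{j=12}^{14} C(14,j)·(1/4)^j·(3/4)^{14-j} = 431/134217728.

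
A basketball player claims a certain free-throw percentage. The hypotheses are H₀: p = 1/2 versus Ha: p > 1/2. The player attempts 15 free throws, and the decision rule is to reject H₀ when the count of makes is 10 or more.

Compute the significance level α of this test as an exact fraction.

α = P(reject H₀ | H₀ true) = P(K ≥ 10 | p = 1/2), with K ~ Binomial(15, 1/2).
Summing the upper tail: (3003 + 1365 + 455 + 105 + 15 + 1) / 2^15 = 4944/32768 = 309/2048.

309/2048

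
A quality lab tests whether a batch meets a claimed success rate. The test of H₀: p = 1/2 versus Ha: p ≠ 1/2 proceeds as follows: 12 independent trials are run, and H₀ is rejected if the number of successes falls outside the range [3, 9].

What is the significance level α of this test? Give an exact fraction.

79/2048

The significance level is the null-hypothesis probability of the rejection region {≤2} ∪ {≥10}.
The two tails are symmetric, so α = 2·(1 + 12 + 66)/2^12 = 158/4096 = 79/2048.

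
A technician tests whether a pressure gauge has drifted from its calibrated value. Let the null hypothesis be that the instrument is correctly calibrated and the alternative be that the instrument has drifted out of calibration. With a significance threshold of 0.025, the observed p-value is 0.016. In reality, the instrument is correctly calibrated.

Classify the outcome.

Since p = 0.016 < α = 0.025, H₀ is rejected.
H₀ is true (actually the instrument is correctly calibrated).
Rejecting a true H₀ is a Type I error.

Type I error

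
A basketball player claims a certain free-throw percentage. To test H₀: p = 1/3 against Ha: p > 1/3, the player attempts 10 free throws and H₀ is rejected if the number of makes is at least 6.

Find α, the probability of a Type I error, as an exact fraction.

1507/19683

α = P(reject H₀ | H₀ true) = P(K ≥ 6 | p = 1/3), with K ~ Binomial(10, 1/3).
Summing C(10,j)(1/3)^j(2/3)^{10−j} for j = 6,…,10 gives 1507/19683.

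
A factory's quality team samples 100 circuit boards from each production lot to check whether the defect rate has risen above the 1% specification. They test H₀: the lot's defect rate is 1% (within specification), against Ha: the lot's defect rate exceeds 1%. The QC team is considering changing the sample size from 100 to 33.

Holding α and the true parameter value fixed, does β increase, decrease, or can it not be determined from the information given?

It increases.

Reducing n widens both sampling distributions, so the test has less ability to distinguish Ha from H₀.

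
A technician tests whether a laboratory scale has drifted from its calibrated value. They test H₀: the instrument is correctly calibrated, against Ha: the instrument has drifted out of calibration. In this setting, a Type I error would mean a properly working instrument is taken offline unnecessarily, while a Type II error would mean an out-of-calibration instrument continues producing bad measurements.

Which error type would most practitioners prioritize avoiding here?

The Type II consequence (an out-of-calibration instrument continues producing bad measurements) is more severe than the Type I consequence (a properly working instrument is taken offline unnecessarily).

Type II error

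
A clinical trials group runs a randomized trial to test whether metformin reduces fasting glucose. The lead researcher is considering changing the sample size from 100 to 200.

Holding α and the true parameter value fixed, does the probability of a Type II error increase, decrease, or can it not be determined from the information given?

Increasing n separates the H₀ and Ha sampling distributions, so under Ha fewer outcomes land in the acceptance region.

It decreases.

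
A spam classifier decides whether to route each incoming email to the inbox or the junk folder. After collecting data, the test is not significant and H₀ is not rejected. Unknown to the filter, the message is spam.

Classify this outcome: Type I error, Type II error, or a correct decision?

The conventional null hypothesis here is that the message is legitimate (not spam).
H₀ was not rejected, but H₀ is actually false.
Failing to reject a false null hypothesis is a Type II error (false negative).

Type II error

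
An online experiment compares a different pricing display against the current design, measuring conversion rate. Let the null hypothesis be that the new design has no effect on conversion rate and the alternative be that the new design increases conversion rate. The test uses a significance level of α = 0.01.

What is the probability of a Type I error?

The significance level α is, by definition, the probability of a Type I error — P(reject H₀ | H₀ true).

0.01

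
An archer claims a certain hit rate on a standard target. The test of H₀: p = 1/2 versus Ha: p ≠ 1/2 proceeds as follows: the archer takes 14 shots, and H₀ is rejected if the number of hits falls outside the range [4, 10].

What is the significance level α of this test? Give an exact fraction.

α = P(K ≤ 3 or K ≥ 11 | p = 1/2), K ~ Binomial(14, 1/2).
The two tails are symmetric, so α = 2·(1 + 14 + 91 + 364)/2^14 = 940/16384 = 235/4096.

235/4096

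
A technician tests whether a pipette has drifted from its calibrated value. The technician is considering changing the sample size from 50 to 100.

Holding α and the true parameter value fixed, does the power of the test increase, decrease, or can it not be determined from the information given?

More data shrinks sampling variability; the test statistic under Ha concentrates further from the null value, making rejection more likely.
Since power = 1 − β and β decreases, power increases.

It increases.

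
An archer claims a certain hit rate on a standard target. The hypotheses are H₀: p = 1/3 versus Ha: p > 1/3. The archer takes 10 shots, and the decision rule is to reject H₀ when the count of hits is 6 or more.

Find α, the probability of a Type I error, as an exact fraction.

α = P(reject H₀ | H₀ true) = P(K ≥ 6 | p = 1/3), with K ~ Binomial(10, 1/3).
P(K ≥ 6) = Σ_{j=6}^{10} C(10,j)·(1/3)^j·(2/3)^{10-j} = 1507/19683.

1507/19683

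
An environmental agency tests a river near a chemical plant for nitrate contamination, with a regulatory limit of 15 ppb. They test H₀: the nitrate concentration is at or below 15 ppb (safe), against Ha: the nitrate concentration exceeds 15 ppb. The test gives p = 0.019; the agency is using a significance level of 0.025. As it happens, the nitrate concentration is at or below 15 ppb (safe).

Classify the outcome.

Since p = 0.019 < α = 0.025, H₀ is rejected.
H₀ is true (actually the nitrate concentration is at or below 15 ppb (safe)).
Rejecting a true H₀ is a Type I error.

Type I error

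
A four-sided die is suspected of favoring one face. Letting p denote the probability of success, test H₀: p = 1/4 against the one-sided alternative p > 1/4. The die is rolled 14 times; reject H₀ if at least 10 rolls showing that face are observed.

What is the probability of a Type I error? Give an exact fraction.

The Type I error probability is α = P(Y ≥ 10) computed under H₀, where Y ~ Binomial(14, 1/4).
Summing C(14,j)(1/4)^j(3/4)^{14−j} for j = 10,…,14 gives 91771/268435456.

91771/268435456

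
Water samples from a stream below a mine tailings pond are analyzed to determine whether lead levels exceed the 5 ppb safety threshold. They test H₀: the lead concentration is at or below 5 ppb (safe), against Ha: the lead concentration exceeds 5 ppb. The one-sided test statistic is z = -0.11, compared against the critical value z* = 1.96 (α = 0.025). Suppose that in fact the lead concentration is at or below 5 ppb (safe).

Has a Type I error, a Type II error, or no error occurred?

Since z = -0.11 ≤ z* = 1.96, H₀ is not rejected.
H₀ is true (actually the lead concentration is at or below 5 ppb (safe)).
The decision matches the true state — no error.

Neither — the decision is correct.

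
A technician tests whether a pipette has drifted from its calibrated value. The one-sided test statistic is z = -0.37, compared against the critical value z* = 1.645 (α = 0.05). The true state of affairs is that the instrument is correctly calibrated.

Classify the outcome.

Neither — the decision is correct.

The conventional null hypothesis is that the instrument is correctly calibrated.
Since z = -0.37 ≤ z* = 1.645, H₀ is not rejected.
H₀ is true (actually the instrument is correctly calibrated).
The decision matches the true state — no error.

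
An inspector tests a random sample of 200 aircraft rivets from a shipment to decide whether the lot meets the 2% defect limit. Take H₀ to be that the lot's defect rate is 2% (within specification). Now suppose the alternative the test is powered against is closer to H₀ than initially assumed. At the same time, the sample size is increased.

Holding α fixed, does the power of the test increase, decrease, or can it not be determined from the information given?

Cannot be determined from the information given.

The first change alone would make β increase; the second alone would make β decrease. Which effect dominates depends on the magnitudes, which are not given.
Since power = 1 − β, the effect on power is likewise indeterminate.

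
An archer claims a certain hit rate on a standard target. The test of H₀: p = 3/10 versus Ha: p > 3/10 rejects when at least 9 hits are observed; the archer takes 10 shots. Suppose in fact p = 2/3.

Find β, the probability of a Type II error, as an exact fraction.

β = P(fail to reject H₀ | Ha true) = P(Y ≤ 8 | p = 2/3), Y ~ Binomial(10, 2/3).
Equivalently, β = 1 − P(Y ≥ 9) = 17635/19683.

17635/19683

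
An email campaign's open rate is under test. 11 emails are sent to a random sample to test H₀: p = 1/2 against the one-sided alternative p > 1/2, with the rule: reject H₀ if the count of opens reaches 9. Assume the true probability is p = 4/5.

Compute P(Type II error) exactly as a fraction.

β = P(fail to reject H₀ | Ha true) = P(S ≤ 8 | p = 4/5), S ~ Binomial(11, 4/5).
Adding the binomial probabilities P(S=0)+…+P(S=8) at p = 4/5 gives 3736313/9765625.

3736313/9765625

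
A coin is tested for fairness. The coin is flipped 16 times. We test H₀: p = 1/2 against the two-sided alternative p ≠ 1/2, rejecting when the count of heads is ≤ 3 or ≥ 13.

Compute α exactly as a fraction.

697/32768

Under H₀, K ~ Binomial(16, 1/2); α is the probability of landing in either tail, P(K ≤ 3) + P(K ≥ 13).
Each tail has probability (1 + 16 + 120 + 560)/65536; doubling gives α = 1394/65536 = 697/32768.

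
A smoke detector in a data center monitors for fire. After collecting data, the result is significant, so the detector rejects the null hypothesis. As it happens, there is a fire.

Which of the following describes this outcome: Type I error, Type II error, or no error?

The conventional null hypothesis here is that there is no fire.
The test rejected a false H₀ — the decision matches the true state.

Neither — the decision is correct.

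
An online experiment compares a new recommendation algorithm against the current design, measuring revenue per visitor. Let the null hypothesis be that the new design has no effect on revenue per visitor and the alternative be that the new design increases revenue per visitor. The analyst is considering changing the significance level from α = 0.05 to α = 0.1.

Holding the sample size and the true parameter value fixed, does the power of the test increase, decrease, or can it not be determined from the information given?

Relaxing α lowers the evidence threshold; under Ha, outcomes that previously fell short now trigger rejection.
Since power = 1 − β and β decreases, power increases.

It increases.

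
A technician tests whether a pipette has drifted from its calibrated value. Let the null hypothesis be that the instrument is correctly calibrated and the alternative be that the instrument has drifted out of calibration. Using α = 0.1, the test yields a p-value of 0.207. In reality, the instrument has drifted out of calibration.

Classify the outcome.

Since p = 0.207 ≥ α = 0.1, H₀ is not rejected.
H₀ is false (actually the instrument has drifted out of calibration).
Failing to reject a false H₀ is a Type II error.

Type II error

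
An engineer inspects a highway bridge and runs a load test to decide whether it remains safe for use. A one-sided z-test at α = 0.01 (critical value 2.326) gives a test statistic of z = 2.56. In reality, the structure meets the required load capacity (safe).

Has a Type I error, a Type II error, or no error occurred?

The conventional null hypothesis is that the structure meets the required load capacity (safe).
Since z = 2.56 > z* = 2.326, H₀ is rejected.
H₀ is true (actually the structure meets the required load capacity (safe)).
Rejecting a true H₀ is a Type I error.

Type I error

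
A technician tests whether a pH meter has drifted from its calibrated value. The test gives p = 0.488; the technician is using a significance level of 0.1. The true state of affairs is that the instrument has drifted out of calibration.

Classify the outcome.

The conventional null hypothesis is that the instrument is correctly calibrated.
Since p = 0.488 ≥ α = 0.1, H₀ is not rejected.
H₀ is false (actually the instrument has drifted out of calibration).
Failing to reject a false H₀ is a Type II error.

Type II error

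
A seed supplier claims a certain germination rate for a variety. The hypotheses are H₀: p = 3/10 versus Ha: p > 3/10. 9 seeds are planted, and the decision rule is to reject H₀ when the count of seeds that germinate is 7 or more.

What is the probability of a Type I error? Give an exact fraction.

Under H₀, Y ~ Binomial(9, 3/10), and α = P(Y ≥ 7).
P(Y ≥ 7) = Σ_{j=7}^{9} C(9,j)·(3/10)^j·(7/10)^{9-j} = 2145447/500000000.

2145447/500000000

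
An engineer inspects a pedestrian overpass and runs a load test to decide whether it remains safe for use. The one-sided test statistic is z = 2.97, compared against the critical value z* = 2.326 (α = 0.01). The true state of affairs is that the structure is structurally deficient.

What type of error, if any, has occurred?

The conventional null hypothesis is that the structure meets the required load capacity (safe).
Since z = 2.97 > z* = 2.326, H₀ is rejected.
H₀ is false (actually the structure is structurally deficient).
The decision matches the true state — no error.

No error — this is a correct decision.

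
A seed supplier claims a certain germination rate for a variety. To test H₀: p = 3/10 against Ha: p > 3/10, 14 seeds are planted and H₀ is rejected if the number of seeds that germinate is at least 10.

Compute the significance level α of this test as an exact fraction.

The Type I error probability is α = P(K ≥ 10) computed under H₀, where K ~ Binomial(14, 3/10).
Summing C(14,j)(3/10)^j(7/10)^{14−j} for j = 10,…,14 gives 33313260987/20000000000000.

33313260987/20000000000000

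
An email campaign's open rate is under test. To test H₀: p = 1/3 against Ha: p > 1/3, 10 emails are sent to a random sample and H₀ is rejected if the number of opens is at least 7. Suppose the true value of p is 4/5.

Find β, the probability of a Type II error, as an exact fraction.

1180409/9765625

A Type II error is failing to reject when Ha holds: with p = 4/5, β = P(Y ≤ 6).
Summing C(10,j)·(4/5)^j·(1/5)^{10-j} for j = 0..6 gives 1180409/9765625.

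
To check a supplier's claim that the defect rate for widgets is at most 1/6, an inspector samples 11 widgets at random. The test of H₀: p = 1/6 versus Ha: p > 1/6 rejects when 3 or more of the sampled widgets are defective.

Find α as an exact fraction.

3671303/13436928

The significance level is the probability, assuming p = 1/6, of seeing 3 or more defectives in 11 draws.
Computing the lower-tail complement: 1 − 9765625/13436928 = 3671303/13436928.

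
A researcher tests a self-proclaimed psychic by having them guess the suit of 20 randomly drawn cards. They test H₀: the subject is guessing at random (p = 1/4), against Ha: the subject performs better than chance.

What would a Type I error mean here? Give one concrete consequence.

A Type I error would mean concluding that the subject performs better than chance when in fact the subject is guessing at random (p = 1/4). Consequence: a lucky guesser is credited with psychic ability.

A Type I error is rejecting H₀ when H₀ is true.
Here that means concluding the subject has some ability beyond chance when actually the subject is guessing at random (p = 1/4).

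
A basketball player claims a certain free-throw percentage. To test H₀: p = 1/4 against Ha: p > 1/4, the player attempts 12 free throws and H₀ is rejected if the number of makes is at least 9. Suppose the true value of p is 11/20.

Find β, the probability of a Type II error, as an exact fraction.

β = P(fail to reject H₀ | Ha true) = P(X ≤ 8 | p = 11/20), X ~ Binomial(12, 11/20).
Adding the binomial probabilities P(X=0)+…+P(X=8) at p = 11/20 gives 709043757719553/819200000000000.

709043757719553/819200000000000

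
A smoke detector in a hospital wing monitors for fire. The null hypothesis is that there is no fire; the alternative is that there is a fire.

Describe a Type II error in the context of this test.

A Type II error would mean concluding that there is no fire (or at least failing to establish that there is a fire) when in fact there is a fire.

A Type II error is failing to reject H₀ when H₀ is false.
Here that means remaining silent when actually there is a fire.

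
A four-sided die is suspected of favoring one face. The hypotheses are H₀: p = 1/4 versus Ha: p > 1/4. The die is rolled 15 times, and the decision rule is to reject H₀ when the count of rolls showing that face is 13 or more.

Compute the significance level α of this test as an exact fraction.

The Type I error probability is α = P(Y ≥ 13) computed under H₀, where Y ~ Binomial(15, 1/4).
Summing C(15,j)(1/4)^j(3/4)^{15−j} for j = 13,…,15 gives 991/1073741824.

991/1073741824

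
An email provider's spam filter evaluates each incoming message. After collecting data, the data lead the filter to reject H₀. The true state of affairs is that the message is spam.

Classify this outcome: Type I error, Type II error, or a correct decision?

The conventional null hypothesis here is that the message is legitimate (not spam).
The test rejected a false H₀ — the decision matches the true state.

No error (correct decision).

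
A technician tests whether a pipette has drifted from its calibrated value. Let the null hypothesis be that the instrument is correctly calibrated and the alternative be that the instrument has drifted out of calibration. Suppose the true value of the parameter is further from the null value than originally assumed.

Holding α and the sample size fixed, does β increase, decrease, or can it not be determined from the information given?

The further the true parameter sits from the null value, the more of the Ha sampling distribution falls in the rejection region.

It decreases.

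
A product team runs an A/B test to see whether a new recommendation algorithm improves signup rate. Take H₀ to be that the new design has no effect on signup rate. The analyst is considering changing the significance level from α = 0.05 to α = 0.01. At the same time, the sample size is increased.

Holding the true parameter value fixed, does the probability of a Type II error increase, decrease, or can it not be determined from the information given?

The first change alone would make β increase; the second alone would make β decrease. Which effect dominates depends on the magnitudes, which are not given.

Cannot be determined from the information given.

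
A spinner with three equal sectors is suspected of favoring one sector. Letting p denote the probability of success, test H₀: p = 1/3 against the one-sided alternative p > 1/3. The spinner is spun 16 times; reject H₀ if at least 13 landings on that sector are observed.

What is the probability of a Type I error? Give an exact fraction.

4993/43046721

The Type I error probability is α = P(S ≥ 13) computed under H₀, where S ~ Binomial(16, 1/3).
P(S ≥ 13) = Σ_{j=13}^{16} C(16,j)·(1/3)^j·(2/3)^{16-j} = 4993/43046721.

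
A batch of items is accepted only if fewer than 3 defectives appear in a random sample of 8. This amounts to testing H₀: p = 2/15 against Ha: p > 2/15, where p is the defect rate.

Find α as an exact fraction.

67527008/854296875

α = P(reject H₀ | H₀ true) = P(S ≥ 3 | p = 2/15), S ~ Binomial(8, 2/15).
Via the complement, α = 1 − Σ_{j=0}^{2} C(8,j)(2/15)^j(13/15)^{8-j} = 67527008/854296875.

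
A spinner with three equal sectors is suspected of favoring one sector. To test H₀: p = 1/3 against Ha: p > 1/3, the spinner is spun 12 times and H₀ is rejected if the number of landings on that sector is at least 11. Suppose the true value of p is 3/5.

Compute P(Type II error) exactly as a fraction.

239357656/244140625

Under the alternative p = 3/5, K ~ Binomial(12, 3/5); β is the probability the test does not reject, P(K < 11).
Adding the binomial probabilities P(K=0)+…+P(K=10) at p = 3/5 gives 239357656/244140625.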